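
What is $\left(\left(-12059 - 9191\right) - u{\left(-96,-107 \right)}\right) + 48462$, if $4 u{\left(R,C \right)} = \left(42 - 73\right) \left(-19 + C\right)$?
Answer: $\frac{52471}{2} \approx 26236.0$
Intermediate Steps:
$u{\left(R,C \right)} = \frac{589}{4} - \frac{31 C}{4}$ ($u{\left(R,C \right)} = \frac{\left(42 - 73\right) \left(-19 + C\right)}{4} = \frac{\left(-31\right) \left(-19 + C\right)}{4} = \frac{589 - 31 C}{4} = \frac{589}{4} - \frac{31 C}{4}$)
$\left(\left(-12059 - 9191\right) - u{\left(-96,-107 \right)}\right) + 48462 = \left(\left(-12059 - 9191\right) - \left(\frac{589}{4} - - \frac{3317}{4}\right)\right) + 48462 = \left(-21250 - \left(\frac{589}{4} + \frac{3317}{4}\right)\right) + 48462 = \left(-21250 - \frac{1953}{2}\right) + 48462 = - \frac{44453}{2} + 48462 = \frac{52471}{2}$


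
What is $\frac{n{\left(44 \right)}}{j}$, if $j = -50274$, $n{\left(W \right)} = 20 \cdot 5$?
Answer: $- \frac{50}{25137} \approx -0.0019891$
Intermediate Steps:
$n{\left(W \right)} = 100$
$\frac{n{\left(44 \right)}}{j} = \frac{100}{-50274} = 100 \left(- \frac{1}{50274}\right) = - \frac{50}{25137}$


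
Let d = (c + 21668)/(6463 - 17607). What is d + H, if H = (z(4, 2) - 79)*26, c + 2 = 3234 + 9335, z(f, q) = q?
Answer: -22344523/11144 ≈ -2005.1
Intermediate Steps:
c = 12567 (c = -2 + (3234 + 9335) = -2 + 12569 = 12567)
H = -2002 (H = (2 - 79)*26 = -77*26 = -2002)
d = -34235/11144 (d = (12567 + 21668)/(6463 - 17607) = 34235/(-11144) = 34235*(-1/11144) = -34235/11144 ≈ -3.0721)
d + H = -34235/11144 - 2002 = -22344523/11144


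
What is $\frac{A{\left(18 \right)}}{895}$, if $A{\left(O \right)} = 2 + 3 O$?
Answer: $\frac{56}{895} \approx 0.06257$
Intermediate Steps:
$\frac{A{\left(18 \right)}}{895} = \frac{2 + 3 \cdot 18}{895} = \left(2 + 54\right) \frac{1}{895} = 56 \cdot \frac{1}{895} = \frac{56}{895}$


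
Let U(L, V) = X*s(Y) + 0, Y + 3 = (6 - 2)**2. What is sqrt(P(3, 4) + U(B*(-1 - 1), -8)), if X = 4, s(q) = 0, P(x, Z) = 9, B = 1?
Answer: 3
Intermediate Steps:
Y = 13 (Y = -3 + (6 - 2)**2 = -3 + 4**2 = -3 + 16 = 13)
U(L, V) = 0 (U(L, V) = 4*0 + 0 = 0 + 0 = 0)
sqrt(P(3, 4) + U(B*(-1 - 1), -8)) = sqrt(9 + 0) = sqrt(9) = 3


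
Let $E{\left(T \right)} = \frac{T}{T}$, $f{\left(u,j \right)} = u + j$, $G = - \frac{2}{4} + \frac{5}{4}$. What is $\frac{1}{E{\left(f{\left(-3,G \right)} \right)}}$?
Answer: $1$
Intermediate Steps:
$G = \frac{3}{4}$ ($G = \left(-2\right) \frac{1}{4} + 5 \cdot \frac{1}{4} = - \frac{1}{2} + \frac{5}{4} = \frac{3}{4} \approx 0.75$)
$f{\left(u,j \right)} = j + u$
$E{\left(T \right)} = 1$
$\frac{1}{E{\left(f{\left(-3,G \right)} \right)}} = 1^{-1} = 1$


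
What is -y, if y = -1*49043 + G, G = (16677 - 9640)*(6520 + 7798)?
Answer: -100706723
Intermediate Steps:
G = 100755766 (G = 7037*14318 = 100755766)
y = 100706723 (y = -1*49043 + 100755766 = -49043 + 100755766 = 100706723)
-y = -1*100706723 = -100706723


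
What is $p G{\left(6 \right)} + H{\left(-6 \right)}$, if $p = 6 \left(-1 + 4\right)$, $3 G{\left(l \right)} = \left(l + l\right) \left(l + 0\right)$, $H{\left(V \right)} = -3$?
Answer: $429$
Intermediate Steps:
$G{\left(l \right)} = \frac{2 l^{2}}{3}$ ($G{\left(l \right)} = \frac{\left(l + l\right) \left(l + 0\right)}{3} = \frac{2 l l}{3} = \frac{2 l^{2}}{3}$)
$p = 18$ ($p = 6 \cdot 3 = 18$)
$p G{\left(6 \right)} + H{\left(-6 \right)} = 18 \frac{2 \cdot 6^{2}}{3} - 3 = 18 \cdot \frac{2}{3} \cdot 36 - 3 = 18 \cdot 24 - 3 = 432 - 3 = 429$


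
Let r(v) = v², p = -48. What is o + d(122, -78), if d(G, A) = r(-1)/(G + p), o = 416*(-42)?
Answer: -1292927/74 ≈ -17472.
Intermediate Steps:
o = -17472
d(G, A) = 1/(-48 + G) (d(G, A) = (-1)²/(G - 48) = 1/(-48 + G))
o + d(122, -78) = -17472 + 1/(-48 + 122) = -17472 + 1/74 = -1292927/74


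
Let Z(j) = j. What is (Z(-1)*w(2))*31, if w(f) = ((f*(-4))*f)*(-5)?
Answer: -2480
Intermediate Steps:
w(f) = 20*f**2 (w(f) = ((-4*f)*f)*(-5) = -4*f**2*(-5) = 20*f**2)
(Z(-1)*w(2))*31 = -20*2**2*31 = -20*4*31 = -1*80*31 = -80*31 = -2480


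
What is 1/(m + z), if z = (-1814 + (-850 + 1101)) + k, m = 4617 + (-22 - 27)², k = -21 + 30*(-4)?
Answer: 1/5314 ≈ 0.00018818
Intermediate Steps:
k = -141 (k = -21 - 120 = -141)
m = 7018 (m = 4617 + (-49)² = 4617 + 2401 = 7018)
z = -1704 (z = (-1814 + (-850 + 1101)) - 141 = (-1814 + 251) - 141 = -1563 - 141 = -1704)
1/(m + z) = 1/(7018 - 1704) = 1/5314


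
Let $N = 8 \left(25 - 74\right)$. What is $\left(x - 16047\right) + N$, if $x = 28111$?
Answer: $11672$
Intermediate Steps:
$N = -392$ ($N = 8 \left(-49\right) = -392$)
$\left(x - 16047\right) + N = \left(28111 - 16047\right) - 392 = 12064 - 392 = 11672$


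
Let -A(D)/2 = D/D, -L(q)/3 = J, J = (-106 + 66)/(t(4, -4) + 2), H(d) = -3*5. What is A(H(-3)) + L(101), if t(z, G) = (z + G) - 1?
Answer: 118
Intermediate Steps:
H(d) = -15
t(z, G) = -1 + G + z (t(z, G) = (G + z) - 1 = -1 + G + z)
J = -40 (J = (-106 + 66)/((-1 - 4 + 4) + 2) = -40/(-1 + 2) = -40/1 = -40*1 = -40)
L(q) = 120 (L(q) = -3*(-40) = 120)
A(D) = -2 (A(D) = -2*D/D = -2*1 = -2)
A(H(-3)) + L(101) = -2 + 120 = 118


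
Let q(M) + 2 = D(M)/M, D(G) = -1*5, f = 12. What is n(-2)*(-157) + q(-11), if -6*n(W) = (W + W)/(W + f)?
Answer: -1982/165 ≈ -12.012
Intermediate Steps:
D(G) = -5
n(W) = -W/(3*(12 + W)) (n(W) = -(W + W)/(6*(W + 12)) = -2*W/(6*(12 + W)) = -W/(3*(12 + W)))
q(M) = -2 - 5/M
n(-2)*(-157) + q(-11) = -1*(-2)/(36 + 3*(-2))*(-157) + (-2 - 5/(-11)) = -1*(-2)/(36 - 6)*(-157) + (-2 - 5*(-1/11)) = -1*(-2)/30*(-157) + (-2 + 5/11) = -1*(-2)*1/30*(-157) - 17/11 = (1/15)*(-157) - 17/11 = -157/15 - 17/11 = -1982/165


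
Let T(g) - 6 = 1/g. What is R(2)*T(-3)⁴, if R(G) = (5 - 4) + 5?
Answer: 167042/27 ≈ 6186.7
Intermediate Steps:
T(g) = 6 + 1/g
R(G) = 6 (R(G) = 1 + 5 = 6)
R(2)*T(-3)⁴ = 6*(6 + 1/(-3))⁴ = 6*(6 - ⅓)⁴ = 6*(17/3)⁴ = 6*(83521/81) = 167042/27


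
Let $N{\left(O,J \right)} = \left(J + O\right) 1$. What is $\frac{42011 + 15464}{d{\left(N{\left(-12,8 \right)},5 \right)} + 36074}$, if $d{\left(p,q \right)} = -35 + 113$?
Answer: $\frac{57475}{36152} \approx 1.5898$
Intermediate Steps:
$N{\left(O,J \right)} = J + O$
$d{\left(p,q \right)} = 78$
$\frac{42011 + 15464}{d{\left(N{\left(-12,8 \right)},5 \right)} + 36074} = \frac{42011 + 15464}{78 + 36074} = \frac{57475}{36152}$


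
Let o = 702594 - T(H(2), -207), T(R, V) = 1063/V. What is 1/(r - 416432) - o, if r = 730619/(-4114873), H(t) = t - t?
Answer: -249217578629607467566/354708063417285 ≈ -7.0260e+5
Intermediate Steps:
H(t) = 0
r = -730619/4114873 (r = 730619*(-1/4114873) = -730619/4114873 ≈ -0.17756)
o = 145438021/207 (o = 702594 - 1063/(-207) = 702594 - 1063*(-1)/207 = 702594 - 1*(-1063/207) = 702594 + 1063/207 = 145438021/207 ≈ 7.0260e+5)
1/(r - 416432) - o = 1/(-730619/4114873 - 416432) - 1*145438021/207 = 1/(-1713565523755/4114873) - 145438021/207 = -4114873/1713565523755 - 145438021/207 = -249217578629607467566/354708063417285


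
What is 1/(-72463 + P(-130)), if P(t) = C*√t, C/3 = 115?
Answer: -72463/5266359619 - 345*I*√130/5266359619 ≈ -1.376e-5 - 7.4693e-7*I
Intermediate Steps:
C = 345 (C = 3*115 = 345)
P(t) = 345*√t
1/(-72463 + P(-130)) = 1/(-72463 + 345*√(-130)) = 1/(-72463 + 345*(I*√130)) = 1/(-72463 + 345*I*√130)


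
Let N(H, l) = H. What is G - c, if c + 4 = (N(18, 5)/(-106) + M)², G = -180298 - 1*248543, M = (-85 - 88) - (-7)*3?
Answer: -1269647358/2809 ≈ -4.5199e+5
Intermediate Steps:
M = -152 (M = -173 - 1*(-21) = -173 + 21 = -152)
G = -428841 (G = -180298 - 248543 = -428841)
c = 65032989/2809 (c = -4 + (18/(-106) - 152)² = -4 + (18*(-1/106) - 152)² = -4 + (-9/53 - 152)² = -4 + (-8065/53)² = -4 + 65044225/2809 = 65032989/2809 ≈ 23152.)
G - c = -428841 - 1*65032989/2809 = -428841 - 65032989/2809 = -1269647358/2809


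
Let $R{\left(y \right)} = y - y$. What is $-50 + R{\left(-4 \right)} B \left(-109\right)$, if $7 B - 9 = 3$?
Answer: $-50$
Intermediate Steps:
$B = \frac{12}{7}$ ($B = \frac{9}{7} + \frac{1}{7} \cdot 3 = \frac{9}{7} + \frac{3}{7} = \frac{12}{7} \approx 1.7143$)
$R{\left(y \right)} = 0$
$-50 + R{\left(-4 \right)} B \left(-109\right) = -50 + 0 \cdot \frac{12}{7} \left(-109\right) = -50 + 0 \left(-109\right) = -50 + 0 = -50$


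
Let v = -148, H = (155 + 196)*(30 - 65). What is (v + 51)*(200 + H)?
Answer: 1172245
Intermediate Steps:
H = -12285 (H = 351*(-35) = -12285)
(v + 51)*(200 + H) = (-148 + 51)*(200 - 12285) = -97*(-12085) = 1172245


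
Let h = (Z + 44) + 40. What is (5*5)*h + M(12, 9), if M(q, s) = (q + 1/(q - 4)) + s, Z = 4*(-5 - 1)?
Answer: 12169/8 ≈ 1521.1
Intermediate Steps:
Z = -24 (Z = 4*(-6) = -24)
h = 60 (h = (-24 + 44) + 40 = 20 + 40 = 60)
M(q, s) = q + s + 1/(-4 + q) (M(q, s) = (q + 1/(-4 + q)) + s = q + s + 1/(-4 + q))
(5*5)*h + M(12, 9) = (5*5)*60 + (1 + 12² - 4*12 - 4*9 + 12*9)/(-4 + 12) = 25*60 + (1 + 144 - 48 - 36 + 108)/8 = 1500 + (⅛)*169 = 1500 + 169/8 = 12169/8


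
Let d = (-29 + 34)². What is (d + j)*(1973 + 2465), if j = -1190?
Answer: -5170270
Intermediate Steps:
d = 25 (d = 5² = 25)
(d + j)*(1973 + 2465) = (25 - 1190)*(1973 + 2465) = -1165*4438 = -5170270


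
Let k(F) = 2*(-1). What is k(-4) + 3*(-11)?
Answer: -35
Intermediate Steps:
k(F) = -2
k(-4) + 3*(-11) = -2 + 3*(-11) = -2 - 33 = -35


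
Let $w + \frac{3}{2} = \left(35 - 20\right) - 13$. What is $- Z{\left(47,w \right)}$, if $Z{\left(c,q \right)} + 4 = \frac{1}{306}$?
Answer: $\frac{1223}{306} \approx 3.9967$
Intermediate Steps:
$w = \frac{1}{2}$ ($w = - \frac{3}{2} + \left(\left(35 - 20\right) - 13\right) = - \frac{3}{2} + \left(15 - 13\right) = - \frac{3}{2} + 2 = \frac{1}{2} \approx 0.5$)
$Z{\left(c,q \right)} = - \frac{1223}{306}$ ($Z{\left(c,q \right)} = -4 + \frac{1}{306} = - \frac{1223}{306}$)
$- Z{\left(47,w \right)} = \left(-1\right) \left(- \frac{1223}{306}\right) = \frac{1223}{306}$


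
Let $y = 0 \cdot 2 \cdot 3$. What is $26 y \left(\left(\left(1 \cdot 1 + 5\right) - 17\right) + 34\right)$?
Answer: $0$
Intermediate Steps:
$y = 0$ ($y = 0 \cdot 6 = 0$)
$26 y \left(\left(\left(1 \cdot 1 + 5\right) - 17\right) + 34\right) = 26 \cdot 0 \left(\left(\left(1 \cdot 1 + 5\right) - 17\right) + 34\right) = 0 \left(\left(\left(1 + 5\right) - 17\right) + 34\right) = 0 \left(\left(6 - 17\right) + 34\right) = 0 \left(-11 + 34\right) = 0 \cdot 23 = 0$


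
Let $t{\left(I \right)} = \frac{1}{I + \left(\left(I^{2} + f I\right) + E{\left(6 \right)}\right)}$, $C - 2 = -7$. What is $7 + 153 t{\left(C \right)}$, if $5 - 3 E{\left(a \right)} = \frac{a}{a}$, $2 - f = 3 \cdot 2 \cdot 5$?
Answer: $\frac{3847}{484} \approx 7.9483$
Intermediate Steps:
$C = -5$ ($C = 2 - 7 = -5$)
$f = -28$ ($f = 2 - 3 \cdot 2 \cdot 5 = 2 - 6 \cdot 5 = 2 - 30 = -28$)
$E{\left(a \right)} = \frac{4}{3}$ ($E{\left(a \right)} = \frac{5}{3} - \frac{a \frac{1}{a}}{3} = \frac{5}{3} - \frac{1}{3} = \frac{4}{3}$)
$t{\left(I \right)} = \frac{1}{\frac{4}{3} + I^{2} - 27 I}$ ($t{\left(I \right)} = \frac{1}{I + \left(\left(I^{2} - 28 I\right) + \frac{4}{3}\right)} = \frac{1}{I + \left(\frac{4}{3} + I^{2} - 28 I\right)} = \frac{1}{\frac{4}{3} + I^{2} - 27 I}$)
$7 + 153 t{\left(C \right)} = 7 + 153 \frac{3}{4 - -405 + 3 \left(-5\right)^{2}} = 7 + 153 \frac{3}{4 + 405 + 3 \cdot 25} = 7 + 153 \frac{3}{4 + 405 + 75} = 7 + 153 \cdot \frac{3}{484} = 7 + \frac{459}{484} = \frac{3847}{484}$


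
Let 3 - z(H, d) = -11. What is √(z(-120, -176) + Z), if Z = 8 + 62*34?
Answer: √2130 ≈ 46.152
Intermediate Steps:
Z = 2116 (Z = 8 + 2108 = 2116)
z(H, d) = 14 (z(H, d) = 3 - 1*(-11) = 3 + 11 = 14)
√(z(-120, -176) + Z) = √(14 + 2116) = √2130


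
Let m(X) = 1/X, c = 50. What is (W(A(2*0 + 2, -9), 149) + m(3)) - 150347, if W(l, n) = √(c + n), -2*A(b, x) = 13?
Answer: -451040/3 + √199 ≈ -1.5033e+5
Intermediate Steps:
A(b, x) = -13/2 (A(b, x) = -½*13 = -13/2)
W(l, n) = √(50 + n)
(W(A(2*0 + 2, -9), 149) + m(3)) - 150347 = (√(50 + 149) + 1/3) - 150347 = (√199 + ⅓) - 150347 = (⅓ + √199) - 150347 = -451040/3 + √199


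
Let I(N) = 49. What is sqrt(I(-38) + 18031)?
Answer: 4*sqrt(1130) ≈ 134.46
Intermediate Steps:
sqrt(I(-38) + 18031) = sqrt(49 + 18031) = sqrt(18080) = 4*sqrt(1130)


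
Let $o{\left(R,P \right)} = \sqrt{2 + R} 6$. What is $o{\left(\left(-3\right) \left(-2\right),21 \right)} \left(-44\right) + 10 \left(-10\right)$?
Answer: $-100 - 528 \sqrt{2} \approx -846.71$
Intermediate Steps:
$o{\left(R,P \right)} = 6 \sqrt{2 + R}$
$o{\left(\left(-3\right) \left(-2\right),21 \right)} \left(-44\right) + 10 \left(-10\right) = 6 \sqrt{2 - -6} \left(-44\right) + 10 \left(-10\right) = 6 \sqrt{2 + 6} \left(-44\right) - 100 = 6 \sqrt{8} \left(-44\right) - 100 = 6 \cdot 2 \sqrt{2} \left(-44\right) - 100 = 12 \sqrt{2} \left(-44\right) - 100 = - 528 \sqrt{2} - 100 = -100 - 528 \sqrt{2}$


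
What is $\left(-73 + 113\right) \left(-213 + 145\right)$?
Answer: $-2720$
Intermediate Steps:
$\left(-73 + 113\right) \left(-213 + 145\right) = 40 \left(-68\right) = -2720$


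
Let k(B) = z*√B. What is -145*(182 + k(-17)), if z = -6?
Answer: -26390 + 870*I*√17 ≈ -26390.0 + 3587.1*I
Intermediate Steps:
k(B) = -6*√B
-145*(182 + k(-17)) = -145*(182 - 6*I*√17) = -26390 + 870*I*√17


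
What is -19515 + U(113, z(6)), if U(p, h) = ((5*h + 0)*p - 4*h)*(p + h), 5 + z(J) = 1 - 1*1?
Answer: -322455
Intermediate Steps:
z(J) = -5 (z(J) = -5 + (1 - 1*1) = -5 + (1 - 1) = -5 + 0 = -5)
U(p, h) = (h + p)*(-4*h + 5*h*p) (U(p, h) = ((5*h)*p - 4*h)*(h + p) = (5*h*p - 4*h)*(h + p) = (-4*h + 5*h*p)*(h + p) = (h + p)*(-4*h + 5*h*p))
-19515 + U(113, z(6)) = -19515 - 5*(-4*(-5) - 4*113 + 5*113² + 5*(-5)*113) = -19515 - 5*(20 - 452 + 5*12769 - 2825) = -19515 - 5*(20 - 452 + 63845 - 2825) = -19515 - 5*60588 = -19515 - 302940 = -322455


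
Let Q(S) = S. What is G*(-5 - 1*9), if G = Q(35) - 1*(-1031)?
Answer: -14924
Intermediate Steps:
G = 1066 (G = 35 - 1*(-1031) = 35 + 1031 = 1066)
G*(-5 - 1*9) = 1066*(-5 - 1*9) = 1066*(-5 - 9) = 1066*(-14) = -14924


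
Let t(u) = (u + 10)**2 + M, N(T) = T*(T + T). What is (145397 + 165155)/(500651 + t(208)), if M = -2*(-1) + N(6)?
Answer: 310552/548249 ≈ 0.56644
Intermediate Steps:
N(T) = 2*T**2 (N(T) = T*(2*T) = 2*T**2)
M = 74 (M = -2*(-1) + 2*6**2 = 2 + 2*36 = 2 + 72 = 74)
t(u) = 74 + (10 + u)**2 (t(u) = (u + 10)**2 + 74 = (10 + u)**2 + 74 = 74 + (10 + u)**2)
(145397 + 165155)/(500651 + t(208)) = (145397 + 165155)/(500651 + (74 + (10 + 208)**2)) = 310552/(500651 + (74 + 218**2)) = 310552/(500651 + (74 + 47524)) = 310552/(500651 + 47598) = 310552/548249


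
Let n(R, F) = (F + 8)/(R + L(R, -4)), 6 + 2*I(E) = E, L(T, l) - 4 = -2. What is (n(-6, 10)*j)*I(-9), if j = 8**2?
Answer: 2160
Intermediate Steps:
L(T, l) = 2 (L(T, l) = 4 - 2 = 2)
I(E) = -3 + E/2
j = 64
n(R, F) = (8 + F)/(2 + R) (n(R, F) = (F + 8)/(R + 2) = (8 + F)/(2 + R))
(n(-6, 10)*j)*I(-9) = (((8 + 10)/(2 - 6))*64)*(-3 + (1/2)*(-9)) = ((18/(-4))*64)*(-3 - 9/2) = (-1/4*18*64)*(-15/2) = -9/2*64*(-15/2) = -288*(-15/2) = 2160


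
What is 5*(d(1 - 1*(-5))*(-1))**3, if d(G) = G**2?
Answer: -233280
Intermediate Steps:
5*(d(1 - 1*(-5))*(-1))**3 = 5*((1 - 1*(-5))**2*(-1))**3 = 5*((1 + 5)**2*(-1))**3 = 5*(6**2*(-1))**3 = 5*(36*(-1))**3 = 5*(-36)**3 = 5*(-46656) = -233280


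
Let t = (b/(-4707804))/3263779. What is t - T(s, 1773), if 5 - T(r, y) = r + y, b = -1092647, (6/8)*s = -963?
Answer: 7436772207449591/15365231831316 ≈ 484.00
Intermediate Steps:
s = -1284 (s = (4/3)*(-963) = -1284)
t = 1092647/15365231831316 (t = -1092647/(-4707804)/3263779 = -1092647*(-1/4707804)*(1/3263779) = (1092647/4707804)*(1/3263779) = 1092647/15365231831316 ≈ 7.1112e-8)
T(r, y) = 5 - r - y (T(r, y) = 5 - (r + y) = 5 + (-r - y) = 5 - r - y)
t - T(s, 1773) = 1092647/15365231831316 - (5 - 1*(-1284) - 1*1773) = 1092647/15365231831316 - (5 + 1284 - 1773) = 1092647/15365231831316 - 1*(-484) = 1092647/15365231831316 + 484 = 7436772207449591/15365231831316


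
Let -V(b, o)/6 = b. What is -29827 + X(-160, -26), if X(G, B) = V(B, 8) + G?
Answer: -29831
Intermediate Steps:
V(b, o) = -6*b
X(G, B) = G - 6*B (X(G, B) = -6*B + G = G - 6*B)
-29827 + X(-160, -26) = -29827 + (-160 - 6*(-26)) = -29827 + (-160 + 156) = -29827 - 4 = -29831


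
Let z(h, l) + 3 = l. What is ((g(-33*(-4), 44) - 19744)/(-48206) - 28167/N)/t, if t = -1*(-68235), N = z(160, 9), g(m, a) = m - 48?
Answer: -226283407/3289336410 ≈ -0.068793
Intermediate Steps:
g(m, a) = -48 + m
z(h, l) = -3 + l
N = 6 (N = -3 + 9 = 6)
t = 68235
((g(-33*(-4), 44) - 19744)/(-48206) - 28167/N)/t = (((-48 - 33*(-4)) - 19744)/(-48206) - 28167/6)/68235 = (((-48 + 132) - 19744)*(-1/48206) - 28167*⅙)*(1/68235) = ((84 - 19744)*(-1/48206) - 9389/2)*(1/68235) = (-19660*(-1/48206) - 9389/2)*(1/68235) = (9830/24103 - 9389/2)*(1/68235) = -226283407/48206*1/68235 = -226283407/3289336410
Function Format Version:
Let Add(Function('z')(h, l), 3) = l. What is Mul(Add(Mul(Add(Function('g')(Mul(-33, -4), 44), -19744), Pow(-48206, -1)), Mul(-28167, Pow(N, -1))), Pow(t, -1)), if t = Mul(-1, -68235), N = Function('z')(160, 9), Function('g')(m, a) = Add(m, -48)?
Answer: Rational(-226283407, 3289336410) ≈ -0.068793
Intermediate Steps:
Function('g')(m, a) = Add(-48, m)
Function('z')(h, l) = Add(-3, l)
N = 6 (N = Add(-3, 9) = 6)
t = 68235
Mul(Add(Mul(Add(Function('g')(Mul(-33, -4), 44), -19744), Pow(-48206, -1)), Mul(-28167, Pow(N, -1))), Pow(t, -1)) = Mul(Add(Mul(Add(Add(-48, Mul(-33, -4)), -19744), Pow(-48206, -1)), Mul(-28167, Pow(6, -1))), Pow(68235, -1)) = Mul(Add(Mul(Add(Add(-48, 132), -19744), Rational(-1, 48206)), Mul(-28167, Rational(1, 6))), Rational(1, 68235)) = Mul(Add(Mul(Add(84, -19744), Rational(-1, 48206)), Rational(-9389, 2)), Rational(1, 68235)) = Mul(Add(Mul(-19660, Rational(-1, 48206)), Rational(-9389, 2)), Rational(1, 68235)) = Mul(Add(Rational(9830, 24103), Rational(-9389, 2)), Rational(1, 68235)) = Mul(Rational(-226283407, 48206), Rational(1, 68235)) = Rational(-226283407, 3289336410)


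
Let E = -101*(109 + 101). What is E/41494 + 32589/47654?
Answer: 170753313/988677538 ≈ 0.17271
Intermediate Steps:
E = -21210 (E = -101*210 = -21210)
E/41494 + 32589/47654 = -21210/41494 + 32589/47654 = -21210*1/41494 + 32589*(1/47654) = -10605/20747 + 32589/47654 = 170753313/988677538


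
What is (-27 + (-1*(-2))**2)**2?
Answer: 529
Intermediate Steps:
(-27 + (-1*(-2))**2)**2 = (-27 + 2**2)**2 = (-27 + 4)**2 = (-23)**2 = 529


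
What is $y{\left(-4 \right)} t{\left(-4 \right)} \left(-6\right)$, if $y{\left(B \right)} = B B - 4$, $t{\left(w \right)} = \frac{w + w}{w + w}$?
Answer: $-72$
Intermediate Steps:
$t{\left(w \right)} = 1$ ($t{\left(w \right)} = \frac{2 w}{2 w} = 2 w \frac{1}{2 w} = 1$)
$y{\left(B \right)} = -4 + B^{2}$ ($y{\left(B \right)} = B^{2} - 4 = -4 + B^{2}$)
$y{\left(-4 \right)} t{\left(-4 \right)} \left(-6\right) = \left(-4 + \left(-4\right)^{2}\right) 1 \left(-6\right) = \left(-4 + 16\right) 1 \left(-6\right) = 12 \cdot 1 \left(-6\right) = 12 \left(-6\right) = -72$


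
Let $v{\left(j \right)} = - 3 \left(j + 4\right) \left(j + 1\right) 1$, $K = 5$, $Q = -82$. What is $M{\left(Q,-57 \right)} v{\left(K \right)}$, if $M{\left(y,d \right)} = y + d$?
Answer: $22518$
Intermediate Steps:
$M{\left(y,d \right)} = d + y$
$v{\left(j \right)} = - 3 \left(1 + j\right) \left(4 + j\right)$ ($v{\left(j \right)} = - 3 \left(4 + j\right) \left(1 + j\right) 1 = - 3 \left(1 + j\right) \left(4 + j\right) 1 = - 3 \left(1 + j\right) \left(4 + j\right)$)
$M{\left(Q,-57 \right)} v{\left(K \right)} = \left(-57 - 82\right) \left(-12 - 75 - 3 \cdot 5^{2}\right) = - 139 \left(-12 - 75 - 75\right) = \left(-139\right) \left(-162\right) = 22518$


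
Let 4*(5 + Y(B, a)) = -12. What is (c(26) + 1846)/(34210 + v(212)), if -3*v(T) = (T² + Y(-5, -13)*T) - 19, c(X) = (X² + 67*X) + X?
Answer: 12870/59401 ≈ 0.21666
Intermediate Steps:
Y(B, a) = -8 (Y(B, a) = -5 + (¼)*(-12) = -5 - 3 = -8)
c(X) = X² + 68*X
v(T) = 19/3 - T²/3 + 8*T/3 (v(T) = -((T² - 8*T) - 19)/3 = -(-19 + T² - 8*T)/3 = 19/3 - T²/3 + 8*T/3)
(c(26) + 1846)/(34210 + v(212)) = (26*(68 + 26) + 1846)/(34210 + (19/3 - ⅓*212² + (8/3)*212)) = (26*94 + 1846)/(34210 + (19/3 - ⅓*44944 + 1696/3)) = (2444 + 1846)/(34210 + (19/3 - 44944/3 + 1696/3)) = 4290/(34210 - 43229/3) = 4290/(59401/3) = 4290*(3/59401) = 12870/59401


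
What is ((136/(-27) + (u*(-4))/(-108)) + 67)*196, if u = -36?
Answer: 320852/27 ≈ 11883.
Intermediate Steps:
((136/(-27) + (u*(-4))/(-108)) + 67)*196 = ((136/(-27) - 36*(-4)/(-108)) + 67)*196 = ((136*(-1/27) + 144*(-1/108)) + 67)*196 = ((-136/27 - 4/3) + 67)*196 = (-172/27 + 67)*196 = (1637/27)*196 = 320852/27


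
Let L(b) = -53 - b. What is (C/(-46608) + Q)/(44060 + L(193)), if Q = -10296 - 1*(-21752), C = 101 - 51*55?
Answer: 33371497/127630182 ≈ 0.26147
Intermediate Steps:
C = -2704 (C = 101 - 2805 = -2704)
Q = 11456 (Q = -10296 + 21752 = 11456)
(C/(-46608) + Q)/(44060 + L(193)) = (-2704/(-46608) + 11456)/(44060 + (-53 - 1*193)) = (-2704*(-1/46608) + 11456)/(44060 + (-53 - 193)) = (169/2913 + 11456)/(44060 - 246) = (33371497/2913)/43814 = (33371497/2913)*(1/43814) = 33371497/127630182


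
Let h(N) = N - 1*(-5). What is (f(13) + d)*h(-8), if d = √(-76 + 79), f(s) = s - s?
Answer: -3*√3 ≈ -5.1962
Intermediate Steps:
f(s) = 0
d = √3 ≈ 1.7320
h(N) = 5 + N (h(N) = N + 5 = 5 + N)
(f(13) + d)*h(-8) = (0 + √3)*(5 - 8) = √3*(-3) = -3*√3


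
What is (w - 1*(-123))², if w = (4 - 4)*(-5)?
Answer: 15129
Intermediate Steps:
w = 0 (w = 0*(-5) = 0)
(w - 1*(-123))² = (0 - 1*(-123))² = (0 + 123)² = 123² = 15129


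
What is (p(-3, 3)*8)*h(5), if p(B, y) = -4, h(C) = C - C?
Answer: 0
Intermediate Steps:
h(C) = 0
(p(-3, 3)*8)*h(5) = -4*8*0 = -32*0 = 0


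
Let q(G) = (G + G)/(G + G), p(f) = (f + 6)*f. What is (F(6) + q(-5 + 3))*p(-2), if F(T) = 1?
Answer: -16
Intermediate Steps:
p(f) = f*(6 + f) (p(f) = (6 + f)*f = f*(6 + f))
q(G) = 1 (q(G) = (2*G)/((2*G)) = (2*G)*(1/(2*G)) = 1)
(F(6) + q(-5 + 3))*p(-2) = (1 + 1)*(-2*(6 - 2)) = 2*(-2*4) = 2*(-8) = -16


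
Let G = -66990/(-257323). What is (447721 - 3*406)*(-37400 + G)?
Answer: -390641951791330/23393 ≈ -1.6699e+10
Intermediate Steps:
G = 6090/23393 (G = -66990*(-1/257323) = 6090/23393 ≈ 0.26033)
(447721 - 3*406)*(-37400 + G) = (447721 - 3*406)*(-37400 + 6090/23393) = (447721 - 1218)*(-874892110/23393) = 446503*(-874892110/23393) = -390641951791330/23393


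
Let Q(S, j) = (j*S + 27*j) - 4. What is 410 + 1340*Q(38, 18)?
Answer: 1562850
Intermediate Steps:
Q(S, j) = -4 + 27*j + S*j (Q(S, j) = (S*j + 27*j) - 4 = (27*j + S*j) - 4 = -4 + 27*j + S*j)
410 + 1340*Q(38, 18) = 410 + 1340*(-4 + 27*18 + 38*18) = 410 + 1340*(-4 + 486 + 684) = 410 + 1340*1166 = 410 + 1562440 = 1562850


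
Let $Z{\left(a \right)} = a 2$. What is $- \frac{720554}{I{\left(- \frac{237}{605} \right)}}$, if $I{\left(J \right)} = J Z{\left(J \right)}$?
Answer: $- \frac{131870388925}{56169} \approx -2.3477 \cdot 10^{6}$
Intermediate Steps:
$Z{\left(a \right)} = 2 a$
$I{\left(J \right)} = 2 J^{2}$ ($I{\left(J \right)} = J 2 J = 2 J^{2}$)
$- \frac{720554}{I{\left(- \frac{237}{605} \right)}} = - \frac{720554}{2 \left(- \frac{237}{605}\right)^{2}} = - \frac{720554}{2 \cdot \frac{56169}{366025}} = - \frac{720554}{\frac{112338}{366025}} = \left(-720554\right) \frac{366025}{112338} = - \frac{131870388925}{56169}$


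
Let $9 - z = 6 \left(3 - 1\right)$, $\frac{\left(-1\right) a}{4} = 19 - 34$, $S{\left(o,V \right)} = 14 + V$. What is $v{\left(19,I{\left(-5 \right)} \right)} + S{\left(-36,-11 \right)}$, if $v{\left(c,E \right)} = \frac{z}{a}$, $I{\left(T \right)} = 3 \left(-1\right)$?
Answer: $\frac{59}{20} \approx 2.95$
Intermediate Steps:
$I{\left(T \right)} = -3$
$a = 60$ ($a = - 4 \left(19 - 34\right) = \left(-4\right) \left(-15\right) = 60$)
$z = -3$ ($z = 9 - 6 \left(3 - 1\right) = 9 - 6 \cdot 2 = 9 - 12 = -3$)
$v{\left(c,E \right)} = - \frac{1}{20}$ ($v{\left(c,E \right)} = - \frac{3}{60} = \left(-3\right) \frac{1}{60} = - \frac{1}{20}$)
$v{\left(19,I{\left(-5 \right)} \right)} + S{\left(-36,-11 \right)} = - \frac{1}{20} + \left(14 - 11\right) = - \frac{1}{20} + 3 = \frac{59}{20}$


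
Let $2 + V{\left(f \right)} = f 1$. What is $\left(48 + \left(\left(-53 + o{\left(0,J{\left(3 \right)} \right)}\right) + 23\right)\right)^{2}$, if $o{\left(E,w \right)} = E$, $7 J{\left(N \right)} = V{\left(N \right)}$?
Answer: $324$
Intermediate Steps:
$V{\left(f \right)} = -2 + f$ ($V{\left(f \right)} = -2 + f 1 = -2 + f$)
$J{\left(N \right)} = - \frac{2}{7} + \frac{N}{7}$ ($J{\left(N \right)} = \frac{-2 + N}{7} = - \frac{2}{7} + \frac{N}{7}$)
$\left(48 + \left(\left(-53 + o{\left(0,J{\left(3 \right)} \right)}\right) + 23\right)\right)^{2} = \left(48 + \left(\left(-53 + 0\right) + 23\right)\right)^{2} = \left(48 + \left(-53 + 23\right)\right)^{2} = \left(48 - 30\right)^{2} = 18^{2} = 324$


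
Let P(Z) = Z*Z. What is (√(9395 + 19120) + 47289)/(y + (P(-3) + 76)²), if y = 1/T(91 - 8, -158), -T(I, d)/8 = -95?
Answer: 35939640/5491001 + 760*√28515/5491001 ≈ 6.5686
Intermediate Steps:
P(Z) = Z²
T(I, d) = 760 (T(I, d) = -8*(-95) = 760)
y = 1/760 ≈ 0.0013158
(√(9395 + 19120) + 47289)/(y + (P(-3) + 76)²) = (√(9395 + 19120) + 47289)/(1/760 + ((-3)² + 76)²) = (√28515 + 47289)/(1/760 + (9 + 76)²) = (47289 + √28515)/(1/760 + 85²) = (47289 + √28515)/(1/760 + 7225) = (47289 + √28515)/(5491001/760) = (47289 + √28515)*(760/5491001) = 35939640/5491001 + 760*√28515/5491001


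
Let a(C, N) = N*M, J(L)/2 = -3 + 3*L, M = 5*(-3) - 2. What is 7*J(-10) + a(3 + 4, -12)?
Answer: -258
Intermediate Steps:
M = -17 (M = -15 - 2 = -17)
J(L) = -6 + 6*L (J(L) = 2*(-3 + 3*L) = -6 + 6*L)
a(C, N) = -17*N (a(C, N) = N*(-17) = -17*N)
7*J(-10) + a(3 + 4, -12) = 7*(-6 + 6*(-10)) - 17*(-12) = 7*(-6 - 60) + 204 = 7*(-66) + 204 = -462 + 204 = -258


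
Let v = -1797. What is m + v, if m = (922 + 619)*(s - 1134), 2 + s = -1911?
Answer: -4697224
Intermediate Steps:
s = -1913 (s = -2 - 1911 = -1913)
m = -4695427 (m = (922 + 619)*(-1913 - 1134) = 1541*(-3047) = -4695427)
m + v = -4695427 - 1797 = -4697224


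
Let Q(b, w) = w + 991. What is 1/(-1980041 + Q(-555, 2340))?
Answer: -1/1976710 ≈ -5.0589e-7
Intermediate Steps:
Q(b, w) = 991 + w
1/(-1980041 + Q(-555, 2340)) = 1/(-1980041 + (991 + 2340)) = 1/(-1980041 + 3331) = 1/(-1976710) = -1/1976710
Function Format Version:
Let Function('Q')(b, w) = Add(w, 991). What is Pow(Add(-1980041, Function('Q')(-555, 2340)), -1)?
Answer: Rational(-1, 1976710) ≈ -5.0589e-7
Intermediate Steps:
Function('Q')(b, w) = Add(991, w)
Pow(Add(-1980041, Function('Q')(-555, 2340)), -1) = Pow(Add(-1980041, Add(991, 2340)), -1) = Pow(Add(-1980041, 3331), -1) = Pow(-1976710, -1) = Rational(-1, 1976710)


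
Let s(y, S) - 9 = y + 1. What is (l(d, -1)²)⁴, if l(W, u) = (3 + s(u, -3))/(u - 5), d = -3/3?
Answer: 256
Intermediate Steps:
d = -1 (d = -3/3 = -3*⅓ = -1)
s(y, S) = 10 + y (s(y, S) = 9 + (y + 1) = 9 + (1 + y) = 10 + y)
l(W, u) = (13 + u)/(-5 + u) (l(W, u) = (3 + (10 + u))/(u - 5) = (13 + u)/(-5 + u))
(l(d, -1)²)⁴ = (((13 - 1)/(-5 - 1))²)⁴ = ((12/(-6))²)⁴ = ((-⅙*12)²)⁴ = ((-2)²)⁴ = 4⁴ = 256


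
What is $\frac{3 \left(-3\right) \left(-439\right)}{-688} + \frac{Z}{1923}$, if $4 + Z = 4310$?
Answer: $- \frac{4635245}{1323024} \approx -3.5035$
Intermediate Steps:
$Z = 4306$ ($Z = -4 + 4310 = 4306$)
$\frac{3 \left(-3\right) \left(-439\right)}{-688} + \frac{Z}{1923} = \frac{3 \left(-3\right) \left(-439\right)}{-688} + \frac{4306}{1923} = \left(-9\right) \left(-439\right) \left(- \frac{1}{688}\right) + 4306 \cdot \frac{1}{1923} = 3951 \left(- \frac{1}{688}\right) + \frac{4306}{1923} = - \frac{3951}{688} + \frac{4306}{1923} = - \frac{4635245}{1323024}$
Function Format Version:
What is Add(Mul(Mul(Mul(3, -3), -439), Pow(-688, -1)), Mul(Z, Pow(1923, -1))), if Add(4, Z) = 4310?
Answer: Rational(-4635245, 1323024) ≈ -3.5035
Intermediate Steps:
Z = 4306 (Z = Add(-4, 4310) = 4306)
Add(Mul(Mul(Mul(3, -3), -439), Pow(-688, -1)), Mul(Z, Pow(1923, -1))) = Add(Mul(Mul(Mul(3, -3), -439), Pow(-688, -1)), Mul(4306, Pow(1923, -1))) = Add(Mul(Mul(-9, -439), Rational(-1, 688)), Mul(4306, Rational(1, 1923))) = Add(Mul(3951, Rational(-1, 688)), Rational(4306, 1923)) = Add(Rational(-3951, 688), Rational(4306, 1923)) = Rational(-4635245, 1323024)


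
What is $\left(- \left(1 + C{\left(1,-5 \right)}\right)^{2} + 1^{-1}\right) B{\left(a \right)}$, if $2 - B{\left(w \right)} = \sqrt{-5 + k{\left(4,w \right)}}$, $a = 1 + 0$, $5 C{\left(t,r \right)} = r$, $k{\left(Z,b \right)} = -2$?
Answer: $2 - i \sqrt{7} \approx 2.0 - 2.6458 i$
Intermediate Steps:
$C{\left(t,r \right)} = \frac{r}{5}$
$a = 1$
$B{\left(w \right)} = 2 - i \sqrt{7}$ ($B{\left(w \right)} = 2 - \sqrt{-5 - 2} = 2 - \sqrt{-7} = 2 - i \sqrt{7}$)
$\left(- \left(1 + C{\left(1,-5 \right)}\right)^{2} + 1^{-1}\right) B{\left(a \right)} = \left(- \left(1 + \frac{1}{5} \left(-5\right)\right)^{2} + 1^{-1}\right) \left(2 - i \sqrt{7}\right) = \left(- \left(1 - 1\right)^{2} + 1\right) \left(2 - i \sqrt{7}\right) = \left(- 0^{2} + 1\right) \left(2 - i \sqrt{7}\right) = \left(\left(-1\right) 0 + 1\right) \left(2 - i \sqrt{7}\right) = \left(0 + 1\right) \left(2 - i \sqrt{7}\right) = 1 \left(2 - i \sqrt{7}\right) = 2 - i \sqrt{7}$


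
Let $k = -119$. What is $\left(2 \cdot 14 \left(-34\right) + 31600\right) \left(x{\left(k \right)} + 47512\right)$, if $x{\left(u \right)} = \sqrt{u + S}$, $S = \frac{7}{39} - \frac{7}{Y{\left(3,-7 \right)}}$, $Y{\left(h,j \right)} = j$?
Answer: $1456147776 + \frac{10216 i \sqrt{179205}}{13} \approx 1.4561 \cdot 10^{9} + 3.3267 \cdot 10^{5} i$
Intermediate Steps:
$S = \frac{46}{39}$ ($S = \frac{7}{39} - \frac{7}{-7} = 7 \cdot \frac{1}{39} - -1 = \frac{7}{39} + 1 = \frac{46}{39} \approx 1.1795$)
$x{\left(u \right)} = \sqrt{\frac{46}{39} + u}$ ($x{\left(u \right)} = \sqrt{u + \frac{46}{39}} = \sqrt{\frac{46}{39} + u}$)
$\left(2 \cdot 14 \left(-34\right) + 31600\right) \left(x{\left(k \right)} + 47512\right) = \left(2 \cdot 14 \left(-34\right) + 31600\right) \left(\frac{\sqrt{1794 + 1521 \left(-119\right)}}{39} + 47512\right) = \left(28 \left(-34\right) + 31600\right) \left(\frac{\sqrt{1794 - 180999}}{39} + 47512\right) = \left(-952 + 31600\right) \left(\frac{\sqrt{-179205}}{39} + 47512\right) = 30648 \left(\frac{i \sqrt{179205}}{39} + 47512\right) = 30648 \left(47512 + \frac{i \sqrt{179205}}{39}\right) = 1456147776 + \frac{10216 i \sqrt{179205}}{13}$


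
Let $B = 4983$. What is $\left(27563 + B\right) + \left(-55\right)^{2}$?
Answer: $35571$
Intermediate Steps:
$\left(27563 + B\right) + \left(-55\right)^{2} = \left(27563 + 4983\right) + \left(-55\right)^{2} = 32546 + 3025 = 35571$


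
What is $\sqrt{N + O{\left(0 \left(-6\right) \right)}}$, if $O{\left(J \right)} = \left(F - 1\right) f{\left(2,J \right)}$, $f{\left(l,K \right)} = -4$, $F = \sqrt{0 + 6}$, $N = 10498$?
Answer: $\sqrt{10502 - 4 \sqrt{6}} \approx 102.43$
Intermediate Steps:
$F = \sqrt{6} \approx 2.4495$
$O{\left(J \right)} = 4 - 4 \sqrt{6}$ ($O{\left(J \right)} = \left(\sqrt{6} - 1\right) \left(-4\right) = \left(-1 + \sqrt{6}\right) \left(-4\right) = 4 - 4 \sqrt{6}$)
$\sqrt{N + O{\left(0 \left(-6\right) \right)}} = \sqrt{10498 + \left(4 - 4 \sqrt{6}\right)} = \sqrt{10502 - 4 \sqrt{6}}$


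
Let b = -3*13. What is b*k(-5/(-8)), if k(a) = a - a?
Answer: 0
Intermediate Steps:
k(a) = 0
b = -39
b*k(-5/(-8)) = -39*0 = 0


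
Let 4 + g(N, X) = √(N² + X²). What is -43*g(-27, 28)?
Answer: 172 - 43*√1513 ≈ -1500.6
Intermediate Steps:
g(N, X) = -4 + √(N² + X²)
-43*g(-27, 28) = -43*(-4 + √((-27)² + 28²)) = -43*(-4 + √(729 + 784)) = -43*(-4 + √1513) = 172 - 43*√1513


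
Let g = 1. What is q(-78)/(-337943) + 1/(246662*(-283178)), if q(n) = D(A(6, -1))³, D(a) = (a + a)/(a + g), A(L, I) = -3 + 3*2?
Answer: -471483125779/47210131426426696 ≈ -9.9869e-6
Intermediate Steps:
A(L, I) = 3 (A(L, I) = -3 + 6 = 3)
D(a) = 2*a/(1 + a) (D(a) = (a + a)/(a + 1) = (2*a)/(1 + a) = 2*a/(1 + a))
q(n) = 27/8 (q(n) = (2*3/(1 + 3))³ = (2*3/4)³ = (2*3*(¼))³ = (3/2)³ = 27/8)
q(-78)/(-337943) + 1/(246662*(-283178)) = (27/8)/(-337943) + 1/(246662*(-283178)) = (27/8)*(-1/337943) + (1/246662)*(-1/283178) = -27/2703544 - 1/69849251836 = -471483125779/47210131426426696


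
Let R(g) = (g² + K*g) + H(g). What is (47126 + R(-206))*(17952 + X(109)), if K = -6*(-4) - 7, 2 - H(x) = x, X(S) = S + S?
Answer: 1567489560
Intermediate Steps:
X(S) = 2*S
H(x) = 2 - x
K = 17 (K = 24 - 7 = 17)
R(g) = 2 + g² + 16*g (R(g) = (g² + 17*g) + (2 - g) = 2 + g² + 16*g)
(47126 + R(-206))*(17952 + X(109)) = (47126 + (2 + (-206)² + 16*(-206)))*(17952 + 2*109) = (47126 + (2 + 42436 - 3296))*(17952 + 218) = (47126 + 39142)*18170 = 86268*18170 = 1567489560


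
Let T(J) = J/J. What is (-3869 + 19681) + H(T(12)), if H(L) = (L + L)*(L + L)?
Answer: 15816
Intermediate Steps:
T(J) = 1
H(L) = 4*L² (H(L) = (2*L)*(2*L) = 4*L²)
(-3869 + 19681) + H(T(12)) = (-3869 + 19681) + 4*1² = 15812 + 4*1 = 15812 + 4 = 15816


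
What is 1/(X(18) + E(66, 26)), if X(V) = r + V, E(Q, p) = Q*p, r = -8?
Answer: 1/1726 ≈ 0.00057937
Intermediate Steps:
X(V) = -8 + V
1/(X(18) + E(66, 26)) = 1/((-8 + 18) + 66*26) = 1/(10 + 1716) = 1/1726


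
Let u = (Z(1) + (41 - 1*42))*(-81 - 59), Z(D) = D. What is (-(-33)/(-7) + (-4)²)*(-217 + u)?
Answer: -2449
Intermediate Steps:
u = 0 (u = (1 + (41 - 1*42))*(-81 - 59) = (1 + (41 - 42))*(-140) = (1 - 1)*(-140) = 0*(-140) = 0)
(-(-33)/(-7) + (-4)²)*(-217 + u) = (-(-33)/(-7) + (-4)²)*(-217 + 0) = (-(-33)*(-1)/7 + 16)*(-217) = (-11*3/7 + 16)*(-217) = (-33/7 + 16)*(-217) = (79/7)*(-217) = -2449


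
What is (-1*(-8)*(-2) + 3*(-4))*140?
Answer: -3920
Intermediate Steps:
(-1*(-8)*(-2) + 3*(-4))*140 = (8*(-2) - 12)*140 = (-16 - 12)*140 = -28*140 = -3920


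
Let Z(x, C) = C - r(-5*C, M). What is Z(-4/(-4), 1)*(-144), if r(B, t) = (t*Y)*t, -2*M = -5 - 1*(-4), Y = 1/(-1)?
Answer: -180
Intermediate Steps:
Y = -1
M = 1/2 (M = -(-5 - 1*(-4))/2 = -(-5 + 4)/2 = -1/2*(-1) = 1/2 ≈ 0.50000)
r(B, t) = -t**2 (r(B, t) = (t*(-1))*t = (-t)*t = -t**2)
Z(x, C) = 1/4 + C (Z(x, C) = C - (-1)*(1/2)**2 = C - (-1)/4 = C - 1*(-1/4) = C + 1/4 = 1/4 + C)
Z(-4/(-4), 1)*(-144) = (1/4 + 1)*(-144) = (5/4)*(-144) = -180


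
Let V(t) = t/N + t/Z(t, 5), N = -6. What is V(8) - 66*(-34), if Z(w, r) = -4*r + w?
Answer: 2242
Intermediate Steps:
Z(w, r) = w - 4*r
V(t) = -t/6 + t/(-20 + t) (V(t) = t/(-6) + t/(t - 4*5) = t*(-⅙) + t/(t - 20) = -t/6 + t/(-20 + t))
V(8) - 66*(-34) = (⅙)*8*(26 - 1*8)/(-20 + 8) - 66*(-34) = (⅙)*8*(26 - 8)/(-12) + 2244 = (⅙)*8*(-1/12)*18 + 2244 = -2 + 2244 = 2242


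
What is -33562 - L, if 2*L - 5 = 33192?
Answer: -100321/2 ≈ -50161.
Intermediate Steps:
L = 33197/2 (L = 5/2 + (½)*33192 = 5/2 + 16596 = 33197/2 ≈ 16599.)
-33562 - L = -33562 - 1*33197/2 = -33562 - 33197/2 = -100321/2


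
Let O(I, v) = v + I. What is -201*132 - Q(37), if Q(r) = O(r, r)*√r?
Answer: -26532 - 74*√37 ≈ -26982.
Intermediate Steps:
O(I, v) = I + v
Q(r) = 2*r^(3/2) (Q(r) = (r + r)*√r = (2*r)*√r = 2*r^(3/2))
-201*132 - Q(37) = -201*132 - 2*37^(3/2) = -26532 - 2*37*√37 = -26532 - 74*√37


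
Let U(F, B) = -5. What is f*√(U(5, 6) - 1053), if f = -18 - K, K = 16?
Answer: -782*I*√2 ≈ -1105.9*I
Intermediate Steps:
f = -34 (f = -18 - 1*16 = -18 - 16 = -34)
f*√(U(5, 6) - 1053) = -34*√(-5 - 1053) = -782*I*√2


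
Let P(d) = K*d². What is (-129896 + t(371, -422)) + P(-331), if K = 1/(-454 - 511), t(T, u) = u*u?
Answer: 46391859/965 ≈ 48074.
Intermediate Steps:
t(T, u) = u²
K = -1/965 (K = 1/(-965) = -1/965 ≈ -0.0010363)
P(d) = -d²/965
(-129896 + t(371, -422)) + P(-331) = (-129896 + (-422)²) - 1/965*(-331)² = (-129896 + 178084) - 1/965*109561 = 48188 - 109561/965 = 46391859/965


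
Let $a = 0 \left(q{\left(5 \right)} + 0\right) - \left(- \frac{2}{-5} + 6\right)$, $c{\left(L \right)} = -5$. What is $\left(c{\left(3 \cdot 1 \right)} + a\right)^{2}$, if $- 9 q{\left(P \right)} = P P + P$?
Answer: $\frac{3249}{25} \approx 129.96$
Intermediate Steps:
$q{\left(P \right)} = - \frac{P}{9} - \frac{P^{2}}{9}$ ($q{\left(P \right)} = - \frac{P P + P}{9} = - \frac{P^{2} + P}{9} = - \frac{P + P^{2}}{9} = - \frac{P}{9} - \frac{P^{2}}{9}$)
$a = - \frac{32}{5}$ ($a = 0 \left(\left(- \frac{1}{9}\right) 5 \left(1 + 5\right) + 0\right) - \left(- \frac{2}{-5} + 6\right) = 0 \left(\left(- \frac{1}{9}\right) 5 \cdot 6 + 0\right) - \left(\left(-2\right) \left(- \frac{1}{5}\right) + 6\right) = 0 \left(- \frac{10}{3} + 0\right) - \left(\frac{2}{5} + 6\right) = 0 \left(- \frac{10}{3}\right) - \frac{32}{5} = 0 - \frac{32}{5} = - \frac{32}{5} \approx -6.4$)
$\left(c{\left(3 \cdot 1 \right)} + a\right)^{2} = \left(-5 - \frac{32}{5}\right)^{2} = \left(- \frac{57}{5}\right)^{2} = \frac{3249}{25}$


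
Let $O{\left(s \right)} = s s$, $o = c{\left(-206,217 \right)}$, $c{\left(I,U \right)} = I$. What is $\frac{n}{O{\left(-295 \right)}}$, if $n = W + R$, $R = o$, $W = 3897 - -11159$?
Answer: $\frac{594}{3481} \approx 0.17064$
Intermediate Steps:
$W = 15056$ ($W = 3897 + 11159 = 15056$)
$o = -206$
$R = -206$
$n = 14850$ ($n = 15056 - 206 = 14850$)
$O{\left(s \right)} = s^{2}$
$\frac{n}{O{\left(-295 \right)}} = \frac{14850}{\left(-295\right)^{2}} = \frac{14850}{87025} = 14850 \cdot \frac{1}{87025} = \frac{594}{3481}$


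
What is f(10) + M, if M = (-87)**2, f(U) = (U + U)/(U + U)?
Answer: 7570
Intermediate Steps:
f(U) = 1 (f(U) = (2*U)/((2*U)) = (2*U)*(1/(2*U)) = 1)
M = 7569
f(10) + M = 1 + 7569 = 7570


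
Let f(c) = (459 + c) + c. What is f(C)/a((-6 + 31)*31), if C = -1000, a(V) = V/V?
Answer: -1541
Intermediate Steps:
a(V) = 1
f(c) = 459 + 2*c
f(C)/a((-6 + 31)*31) = (459 + 2*(-1000))/1 = (459 - 2000)*1 = -1541*1 = -1541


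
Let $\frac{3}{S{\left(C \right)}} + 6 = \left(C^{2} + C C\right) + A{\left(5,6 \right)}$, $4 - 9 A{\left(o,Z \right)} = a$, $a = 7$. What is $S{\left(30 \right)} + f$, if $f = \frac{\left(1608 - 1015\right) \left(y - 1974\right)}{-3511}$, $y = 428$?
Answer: $\frac{4933214017}{18892691} \approx 261.12$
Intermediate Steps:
$A{\left(o,Z \right)} = - \frac{1}{3}$ ($A{\left(o,Z \right)} = \frac{4}{9} - \frac{7}{9} = - \frac{1}{3}$)
$S{\left(C \right)} = \frac{3}{- \frac{19}{3} + 2 C^{2}}$ ($S{\left(C \right)} = \frac{3}{-6 - \left(\frac{1}{3} - C^{2} - C C\right)} = \frac{3}{-6 + \left(\left(C^{2} + C^{2}\right) - \frac{1}{3}\right)} = \frac{3}{-6 + \left(2 C^{2} - \frac{1}{3}\right)} = \frac{3}{-6 + \left(- \frac{1}{3} + 2 C^{2}\right)} = \frac{3}{- \frac{19}{3} + 2 C^{2}}$)
$f = \frac{916778}{3511}$ ($f = \frac{\left(1608 - 1015\right) \left(428 - 1974\right)}{-3511} = 593 \left(-1546\right) \left(- \frac{1}{3511}\right) = \left(-916778\right) \left(- \frac{1}{3511}\right) = \frac{916778}{3511} \approx 261.12$)
$S{\left(30 \right)} + f = \frac{9}{-19 + 6 \cdot 30^{2}} + \frac{916778}{3511} = \frac{9}{-19 + 6 \cdot 900} + \frac{916778}{3511} = \frac{9}{-19 + 5400} + \frac{916778}{3511} = \frac{9}{5381} + \frac{916778}{3511} = \frac{4933214017}{18892691}$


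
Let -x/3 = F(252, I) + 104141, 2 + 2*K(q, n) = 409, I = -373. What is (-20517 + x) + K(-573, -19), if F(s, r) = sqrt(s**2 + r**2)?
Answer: -665473/2 - 3*sqrt(202633) ≈ -3.3409e+5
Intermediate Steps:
K(q, n) = 407/2 (K(q, n) = -1 + (1/2)*409 = -1 + 409/2 = 407/2)
F(s, r) = sqrt(r**2 + s**2)
x = -312423 - 3*sqrt(202633) (x = -3*(sqrt((-373)**2 + 252**2) + 104141) = -3*(sqrt(139129 + 63504) + 104141) = -3*(sqrt(202633) + 104141) = -3*(104141 + sqrt(202633)) = -312423 - 3*sqrt(202633) ≈ -3.1377e+5)
(-20517 + x) + K(-573, -19) = (-20517 + (-312423 - 3*sqrt(202633))) + 407/2 = (-332940 - 3*sqrt(202633)) + 407/2 = -665473/2 - 3*sqrt(202633)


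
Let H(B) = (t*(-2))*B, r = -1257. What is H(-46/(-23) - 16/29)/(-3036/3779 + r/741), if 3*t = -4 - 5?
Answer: -235220076/67665497 ≈ -3.4762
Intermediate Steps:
t = -3 (t = (-4 - 5)/3 = (⅓)*(-9) = -3)
H(B) = 6*B (H(B) = (-3*(-2))*B = 6*B)
H(-46/(-23) - 16/29)/(-3036/3779 + r/741) = (6*(-46/(-23) - 16/29))/(-3036/3779 - 1257/741) = (6*(-46*(-1/23) - 16*1/29))/(-3036*1/3779 - 1257*1/741) = (6*(2 - 16/29))/(-3036/3779 - 419/247) = (6*(42/29))/(-2333293/933413) = (252/29)*(-933413/2333293) = -235220076/67665497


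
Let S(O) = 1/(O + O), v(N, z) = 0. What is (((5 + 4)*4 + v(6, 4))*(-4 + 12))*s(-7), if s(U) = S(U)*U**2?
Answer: -1008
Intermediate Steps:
S(O) = 1/(2*O)
s(U) = U/2 (s(U) = (1/(2*U))*U**2 = U/2)
(((5 + 4)*4 + v(6, 4))*(-4 + 12))*s(-7) = (((5 + 4)*4 + 0)*(-4 + 12))*((1/2)*(-7)) = ((9*4 + 0)*8)*(-7/2) = ((36 + 0)*8)*(-7/2) = (36*8)*(-7/2) = 288*(-7/2) = -1008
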